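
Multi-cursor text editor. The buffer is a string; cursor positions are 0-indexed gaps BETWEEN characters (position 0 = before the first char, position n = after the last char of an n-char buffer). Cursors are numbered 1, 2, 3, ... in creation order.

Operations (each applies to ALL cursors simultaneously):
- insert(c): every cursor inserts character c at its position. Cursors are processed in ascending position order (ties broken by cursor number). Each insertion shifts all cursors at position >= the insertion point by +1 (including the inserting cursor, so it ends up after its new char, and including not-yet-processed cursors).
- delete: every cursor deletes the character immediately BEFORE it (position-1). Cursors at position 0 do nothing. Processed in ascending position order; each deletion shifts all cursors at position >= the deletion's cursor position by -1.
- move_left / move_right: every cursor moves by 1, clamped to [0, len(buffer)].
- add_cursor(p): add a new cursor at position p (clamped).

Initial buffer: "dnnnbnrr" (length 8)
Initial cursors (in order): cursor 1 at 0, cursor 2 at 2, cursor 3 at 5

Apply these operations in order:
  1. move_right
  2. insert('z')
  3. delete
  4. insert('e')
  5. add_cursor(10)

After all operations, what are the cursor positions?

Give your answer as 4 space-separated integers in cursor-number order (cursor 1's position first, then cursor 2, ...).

Answer: 2 5 9 10

Derivation:
After op 1 (move_right): buffer="dnnnbnrr" (len 8), cursors c1@1 c2@3 c3@6, authorship ........
After op 2 (insert('z')): buffer="dznnznbnzrr" (len 11), cursors c1@2 c2@5 c3@9, authorship .1..2...3..
After op 3 (delete): buffer="dnnnbnrr" (len 8), cursors c1@1 c2@3 c3@6, authorship ........
After op 4 (insert('e')): buffer="dennenbnerr" (len 11), cursors c1@2 c2@5 c3@9, authorship .1..2...3..
After op 5 (add_cursor(10)): buffer="dennenbnerr" (len 11), cursors c1@2 c2@5 c3@9 c4@10, authorship .1..2...3..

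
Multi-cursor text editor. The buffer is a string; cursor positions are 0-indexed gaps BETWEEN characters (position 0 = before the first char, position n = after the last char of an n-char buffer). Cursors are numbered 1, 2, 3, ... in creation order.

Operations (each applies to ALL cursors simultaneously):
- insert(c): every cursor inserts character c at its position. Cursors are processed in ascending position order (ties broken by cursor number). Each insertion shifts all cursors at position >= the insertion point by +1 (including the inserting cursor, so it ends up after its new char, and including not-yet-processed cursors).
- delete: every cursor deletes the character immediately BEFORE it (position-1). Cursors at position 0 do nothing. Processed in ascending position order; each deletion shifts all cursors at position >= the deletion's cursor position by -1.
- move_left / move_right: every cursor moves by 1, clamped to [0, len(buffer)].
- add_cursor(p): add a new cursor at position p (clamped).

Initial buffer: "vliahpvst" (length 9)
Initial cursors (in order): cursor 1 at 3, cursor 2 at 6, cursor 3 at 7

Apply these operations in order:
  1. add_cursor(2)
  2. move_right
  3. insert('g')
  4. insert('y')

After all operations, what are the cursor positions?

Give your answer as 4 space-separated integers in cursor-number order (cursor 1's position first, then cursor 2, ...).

After op 1 (add_cursor(2)): buffer="vliahpvst" (len 9), cursors c4@2 c1@3 c2@6 c3@7, authorship .........
After op 2 (move_right): buffer="vliahpvst" (len 9), cursors c4@3 c1@4 c2@7 c3@8, authorship .........
After op 3 (insert('g')): buffer="vligaghpvgsgt" (len 13), cursors c4@4 c1@6 c2@10 c3@12, authorship ...4.1...2.3.
After op 4 (insert('y')): buffer="vligyagyhpvgysgyt" (len 17), cursors c4@5 c1@8 c2@13 c3@16, authorship ...44.11...22.33.

Answer: 8 13 16 5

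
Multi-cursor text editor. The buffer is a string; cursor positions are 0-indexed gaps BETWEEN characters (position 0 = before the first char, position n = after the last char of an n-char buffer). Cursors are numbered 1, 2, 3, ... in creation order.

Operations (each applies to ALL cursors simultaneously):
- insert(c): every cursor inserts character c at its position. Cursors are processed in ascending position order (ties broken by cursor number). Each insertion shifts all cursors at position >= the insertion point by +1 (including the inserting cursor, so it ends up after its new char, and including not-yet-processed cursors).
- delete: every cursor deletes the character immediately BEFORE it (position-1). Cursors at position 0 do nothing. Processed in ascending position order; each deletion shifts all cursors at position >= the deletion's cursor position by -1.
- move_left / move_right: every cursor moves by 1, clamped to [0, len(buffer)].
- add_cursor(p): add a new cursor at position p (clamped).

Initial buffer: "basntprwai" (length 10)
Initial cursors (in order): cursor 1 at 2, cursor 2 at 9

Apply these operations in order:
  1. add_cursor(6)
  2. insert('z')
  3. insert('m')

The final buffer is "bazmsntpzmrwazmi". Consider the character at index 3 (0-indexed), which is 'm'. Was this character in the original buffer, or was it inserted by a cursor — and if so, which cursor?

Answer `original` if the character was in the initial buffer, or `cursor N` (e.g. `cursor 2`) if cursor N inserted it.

Answer: cursor 1

Derivation:
After op 1 (add_cursor(6)): buffer="basntprwai" (len 10), cursors c1@2 c3@6 c2@9, authorship ..........
After op 2 (insert('z')): buffer="bazsntpzrwazi" (len 13), cursors c1@3 c3@8 c2@12, authorship ..1....3...2.
After op 3 (insert('m')): buffer="bazmsntpzmrwazmi" (len 16), cursors c1@4 c3@10 c2@15, authorship ..11....33...22.
Authorship (.=original, N=cursor N): . . 1 1 . . . . 3 3 . . . 2 2 .
Index 3: author = 1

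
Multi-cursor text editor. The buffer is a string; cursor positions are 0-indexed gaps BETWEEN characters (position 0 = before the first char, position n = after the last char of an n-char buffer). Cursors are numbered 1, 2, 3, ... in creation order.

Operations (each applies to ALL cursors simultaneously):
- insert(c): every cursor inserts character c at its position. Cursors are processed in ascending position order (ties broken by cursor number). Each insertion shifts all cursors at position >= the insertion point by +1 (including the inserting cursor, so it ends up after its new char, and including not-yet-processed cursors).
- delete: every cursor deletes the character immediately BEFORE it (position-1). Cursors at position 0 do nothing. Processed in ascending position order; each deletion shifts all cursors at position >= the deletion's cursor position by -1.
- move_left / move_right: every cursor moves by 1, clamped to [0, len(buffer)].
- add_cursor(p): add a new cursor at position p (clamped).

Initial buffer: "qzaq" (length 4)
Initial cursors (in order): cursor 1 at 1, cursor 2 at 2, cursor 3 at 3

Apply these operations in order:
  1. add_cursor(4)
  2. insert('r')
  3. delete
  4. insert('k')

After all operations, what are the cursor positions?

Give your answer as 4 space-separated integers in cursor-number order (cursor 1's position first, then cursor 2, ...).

After op 1 (add_cursor(4)): buffer="qzaq" (len 4), cursors c1@1 c2@2 c3@3 c4@4, authorship ....
After op 2 (insert('r')): buffer="qrzrarqr" (len 8), cursors c1@2 c2@4 c3@6 c4@8, authorship .1.2.3.4
After op 3 (delete): buffer="qzaq" (len 4), cursors c1@1 c2@2 c3@3 c4@4, authorship ....
After op 4 (insert('k')): buffer="qkzkakqk" (len 8), cursors c1@2 c2@4 c3@6 c4@8, authorship .1.2.3.4

Answer: 2 4 6 8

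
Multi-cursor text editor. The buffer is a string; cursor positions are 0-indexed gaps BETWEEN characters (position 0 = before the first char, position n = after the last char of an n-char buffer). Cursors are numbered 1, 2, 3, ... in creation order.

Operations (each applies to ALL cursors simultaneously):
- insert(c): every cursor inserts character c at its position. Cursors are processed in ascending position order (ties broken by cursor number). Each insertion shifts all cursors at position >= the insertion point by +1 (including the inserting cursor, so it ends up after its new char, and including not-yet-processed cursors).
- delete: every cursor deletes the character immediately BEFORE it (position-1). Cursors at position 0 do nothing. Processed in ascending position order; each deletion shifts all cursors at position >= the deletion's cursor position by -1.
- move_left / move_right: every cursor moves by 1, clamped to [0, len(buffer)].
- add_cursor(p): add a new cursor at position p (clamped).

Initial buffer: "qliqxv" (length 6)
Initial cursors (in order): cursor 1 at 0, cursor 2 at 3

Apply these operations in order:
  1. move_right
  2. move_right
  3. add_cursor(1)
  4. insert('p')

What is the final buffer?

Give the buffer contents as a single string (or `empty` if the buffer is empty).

Answer: qplpiqxpv

Derivation:
After op 1 (move_right): buffer="qliqxv" (len 6), cursors c1@1 c2@4, authorship ......
After op 2 (move_right): buffer="qliqxv" (len 6), cursors c1@2 c2@5, authorship ......
After op 3 (add_cursor(1)): buffer="qliqxv" (len 6), cursors c3@1 c1@2 c2@5, authorship ......
After op 4 (insert('p')): buffer="qplpiqxpv" (len 9), cursors c3@2 c1@4 c2@8, authorship .3.1...2.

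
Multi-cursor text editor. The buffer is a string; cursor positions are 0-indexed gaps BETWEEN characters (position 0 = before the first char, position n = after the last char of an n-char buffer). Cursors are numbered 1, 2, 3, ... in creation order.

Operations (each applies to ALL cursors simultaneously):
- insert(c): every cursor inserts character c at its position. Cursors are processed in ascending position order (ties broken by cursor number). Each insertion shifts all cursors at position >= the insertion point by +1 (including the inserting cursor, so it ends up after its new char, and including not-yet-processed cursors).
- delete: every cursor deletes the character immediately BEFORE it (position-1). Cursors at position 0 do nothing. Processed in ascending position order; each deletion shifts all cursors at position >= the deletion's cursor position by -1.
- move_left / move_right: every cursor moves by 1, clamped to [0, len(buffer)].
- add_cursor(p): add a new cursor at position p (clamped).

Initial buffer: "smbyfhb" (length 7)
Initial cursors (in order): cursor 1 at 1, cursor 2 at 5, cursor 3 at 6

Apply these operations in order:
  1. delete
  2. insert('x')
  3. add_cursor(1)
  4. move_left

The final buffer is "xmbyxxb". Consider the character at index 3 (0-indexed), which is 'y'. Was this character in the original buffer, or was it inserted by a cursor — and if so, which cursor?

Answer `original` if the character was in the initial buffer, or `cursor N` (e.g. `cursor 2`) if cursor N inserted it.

Answer: original

Derivation:
After op 1 (delete): buffer="mbyb" (len 4), cursors c1@0 c2@3 c3@3, authorship ....
After op 2 (insert('x')): buffer="xmbyxxb" (len 7), cursors c1@1 c2@6 c3@6, authorship 1...23.
After op 3 (add_cursor(1)): buffer="xmbyxxb" (len 7), cursors c1@1 c4@1 c2@6 c3@6, authorship 1...23.
After op 4 (move_left): buffer="xmbyxxb" (len 7), cursors c1@0 c4@0 c2@5 c3@5, authorship 1...23.
Authorship (.=original, N=cursor N): 1 . . . 2 3 .
Index 3: author = original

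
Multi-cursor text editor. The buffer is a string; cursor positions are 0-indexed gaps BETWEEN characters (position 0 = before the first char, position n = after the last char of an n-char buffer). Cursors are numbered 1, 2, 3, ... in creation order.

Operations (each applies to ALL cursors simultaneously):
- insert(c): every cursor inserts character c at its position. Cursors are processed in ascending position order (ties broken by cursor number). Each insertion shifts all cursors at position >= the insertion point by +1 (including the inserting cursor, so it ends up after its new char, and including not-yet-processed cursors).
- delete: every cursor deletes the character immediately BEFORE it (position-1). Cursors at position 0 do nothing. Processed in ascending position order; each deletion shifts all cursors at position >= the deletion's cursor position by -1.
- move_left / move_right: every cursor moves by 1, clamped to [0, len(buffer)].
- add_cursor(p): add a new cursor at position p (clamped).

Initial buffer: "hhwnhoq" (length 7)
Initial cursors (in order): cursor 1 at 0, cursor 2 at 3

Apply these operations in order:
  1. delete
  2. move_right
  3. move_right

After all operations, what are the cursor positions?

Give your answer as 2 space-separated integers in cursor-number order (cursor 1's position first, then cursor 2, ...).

Answer: 2 4

Derivation:
After op 1 (delete): buffer="hhnhoq" (len 6), cursors c1@0 c2@2, authorship ......
After op 2 (move_right): buffer="hhnhoq" (len 6), cursors c1@1 c2@3, authorship ......
After op 3 (move_right): buffer="hhnhoq" (len 6), cursors c1@2 c2@4, authorship ......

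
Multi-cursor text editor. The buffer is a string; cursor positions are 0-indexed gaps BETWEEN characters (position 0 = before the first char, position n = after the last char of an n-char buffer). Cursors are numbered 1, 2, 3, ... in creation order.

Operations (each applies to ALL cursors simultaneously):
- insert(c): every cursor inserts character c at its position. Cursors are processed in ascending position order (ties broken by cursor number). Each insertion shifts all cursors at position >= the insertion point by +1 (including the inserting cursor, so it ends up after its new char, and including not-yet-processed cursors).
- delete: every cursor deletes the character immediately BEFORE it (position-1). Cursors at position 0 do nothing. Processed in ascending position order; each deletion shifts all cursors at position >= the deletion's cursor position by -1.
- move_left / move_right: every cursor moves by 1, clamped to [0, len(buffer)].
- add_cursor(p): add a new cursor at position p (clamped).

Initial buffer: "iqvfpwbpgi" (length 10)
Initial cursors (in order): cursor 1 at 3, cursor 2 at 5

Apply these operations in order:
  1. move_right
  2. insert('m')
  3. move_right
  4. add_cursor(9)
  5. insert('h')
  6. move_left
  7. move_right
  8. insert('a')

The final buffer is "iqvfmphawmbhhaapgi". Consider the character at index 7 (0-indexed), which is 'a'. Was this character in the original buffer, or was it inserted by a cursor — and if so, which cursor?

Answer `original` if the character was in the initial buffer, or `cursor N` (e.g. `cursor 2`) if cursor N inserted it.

After op 1 (move_right): buffer="iqvfpwbpgi" (len 10), cursors c1@4 c2@6, authorship ..........
After op 2 (insert('m')): buffer="iqvfmpwmbpgi" (len 12), cursors c1@5 c2@8, authorship ....1..2....
After op 3 (move_right): buffer="iqvfmpwmbpgi" (len 12), cursors c1@6 c2@9, authorship ....1..2....
After op 4 (add_cursor(9)): buffer="iqvfmpwmbpgi" (len 12), cursors c1@6 c2@9 c3@9, authorship ....1..2....
After op 5 (insert('h')): buffer="iqvfmphwmbhhpgi" (len 15), cursors c1@7 c2@12 c3@12, authorship ....1.1.2.23...
After op 6 (move_left): buffer="iqvfmphwmbhhpgi" (len 15), cursors c1@6 c2@11 c3@11, authorship ....1.1.2.23...
After op 7 (move_right): buffer="iqvfmphwmbhhpgi" (len 15), cursors c1@7 c2@12 c3@12, authorship ....1.1.2.23...
After op 8 (insert('a')): buffer="iqvfmphawmbhhaapgi" (len 18), cursors c1@8 c2@15 c3@15, authorship ....1.11.2.2323...
Authorship (.=original, N=cursor N): . . . . 1 . 1 1 . 2 . 2 3 2 3 . . .
Index 7: author = 1

Answer: cursor 1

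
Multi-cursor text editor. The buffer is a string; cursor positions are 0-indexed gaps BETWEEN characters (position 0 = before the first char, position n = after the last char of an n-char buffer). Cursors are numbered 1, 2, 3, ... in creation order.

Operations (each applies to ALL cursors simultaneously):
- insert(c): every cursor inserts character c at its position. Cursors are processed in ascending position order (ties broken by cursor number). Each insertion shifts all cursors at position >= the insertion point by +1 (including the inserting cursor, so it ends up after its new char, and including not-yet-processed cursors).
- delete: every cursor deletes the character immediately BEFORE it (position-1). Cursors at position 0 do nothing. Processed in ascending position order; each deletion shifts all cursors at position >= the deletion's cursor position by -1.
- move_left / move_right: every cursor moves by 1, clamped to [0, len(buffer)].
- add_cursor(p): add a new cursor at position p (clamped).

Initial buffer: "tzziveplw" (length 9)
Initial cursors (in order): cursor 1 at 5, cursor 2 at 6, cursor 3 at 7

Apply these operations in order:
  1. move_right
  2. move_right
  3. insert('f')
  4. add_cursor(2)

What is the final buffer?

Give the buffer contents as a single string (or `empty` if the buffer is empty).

After op 1 (move_right): buffer="tzziveplw" (len 9), cursors c1@6 c2@7 c3@8, authorship .........
After op 2 (move_right): buffer="tzziveplw" (len 9), cursors c1@7 c2@8 c3@9, authorship .........
After op 3 (insert('f')): buffer="tzzivepflfwf" (len 12), cursors c1@8 c2@10 c3@12, authorship .......1.2.3
After op 4 (add_cursor(2)): buffer="tzzivepflfwf" (len 12), cursors c4@2 c1@8 c2@10 c3@12, authorship .......1.2.3

Answer: tzzivepflfwf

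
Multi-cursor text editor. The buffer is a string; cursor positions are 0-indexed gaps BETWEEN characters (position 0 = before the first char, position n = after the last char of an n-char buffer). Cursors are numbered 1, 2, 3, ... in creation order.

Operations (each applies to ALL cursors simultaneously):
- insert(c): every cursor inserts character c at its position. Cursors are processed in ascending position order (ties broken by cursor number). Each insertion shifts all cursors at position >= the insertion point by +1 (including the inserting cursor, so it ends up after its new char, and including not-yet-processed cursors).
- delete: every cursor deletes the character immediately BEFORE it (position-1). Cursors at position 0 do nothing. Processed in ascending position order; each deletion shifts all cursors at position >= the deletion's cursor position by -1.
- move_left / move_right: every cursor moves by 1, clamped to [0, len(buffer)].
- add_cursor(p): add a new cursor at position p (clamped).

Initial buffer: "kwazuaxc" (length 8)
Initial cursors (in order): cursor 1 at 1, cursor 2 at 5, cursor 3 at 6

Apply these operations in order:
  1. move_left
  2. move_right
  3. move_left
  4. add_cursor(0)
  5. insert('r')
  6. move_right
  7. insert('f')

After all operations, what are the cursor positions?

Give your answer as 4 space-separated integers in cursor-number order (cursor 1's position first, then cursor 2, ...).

After op 1 (move_left): buffer="kwazuaxc" (len 8), cursors c1@0 c2@4 c3@5, authorship ........
After op 2 (move_right): buffer="kwazuaxc" (len 8), cursors c1@1 c2@5 c3@6, authorship ........
After op 3 (move_left): buffer="kwazuaxc" (len 8), cursors c1@0 c2@4 c3@5, authorship ........
After op 4 (add_cursor(0)): buffer="kwazuaxc" (len 8), cursors c1@0 c4@0 c2@4 c3@5, authorship ........
After op 5 (insert('r')): buffer="rrkwazruraxc" (len 12), cursors c1@2 c4@2 c2@7 c3@9, authorship 14....2.3...
After op 6 (move_right): buffer="rrkwazruraxc" (len 12), cursors c1@3 c4@3 c2@8 c3@10, authorship 14....2.3...
After op 7 (insert('f')): buffer="rrkffwazrufrafxc" (len 16), cursors c1@5 c4@5 c2@11 c3@14, authorship 14.14...2.23.3..

Answer: 5 11 14 5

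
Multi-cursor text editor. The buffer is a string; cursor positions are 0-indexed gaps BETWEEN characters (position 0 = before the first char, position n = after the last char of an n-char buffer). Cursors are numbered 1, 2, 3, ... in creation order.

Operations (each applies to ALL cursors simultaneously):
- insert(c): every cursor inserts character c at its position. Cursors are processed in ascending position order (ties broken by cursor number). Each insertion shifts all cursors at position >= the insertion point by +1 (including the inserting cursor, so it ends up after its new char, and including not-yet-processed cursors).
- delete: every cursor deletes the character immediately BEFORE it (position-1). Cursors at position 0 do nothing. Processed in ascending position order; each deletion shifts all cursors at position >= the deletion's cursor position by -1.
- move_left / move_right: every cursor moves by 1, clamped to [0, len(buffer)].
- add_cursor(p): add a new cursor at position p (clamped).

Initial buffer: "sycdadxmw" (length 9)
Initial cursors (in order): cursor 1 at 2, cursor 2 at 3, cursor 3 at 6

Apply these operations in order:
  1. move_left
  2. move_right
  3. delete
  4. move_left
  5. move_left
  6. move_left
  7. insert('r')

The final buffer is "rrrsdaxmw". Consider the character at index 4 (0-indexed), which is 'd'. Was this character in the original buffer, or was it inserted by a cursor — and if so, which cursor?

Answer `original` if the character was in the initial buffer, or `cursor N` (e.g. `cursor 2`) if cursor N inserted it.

After op 1 (move_left): buffer="sycdadxmw" (len 9), cursors c1@1 c2@2 c3@5, authorship .........
After op 2 (move_right): buffer="sycdadxmw" (len 9), cursors c1@2 c2@3 c3@6, authorship .........
After op 3 (delete): buffer="sdaxmw" (len 6), cursors c1@1 c2@1 c3@3, authorship ......
After op 4 (move_left): buffer="sdaxmw" (len 6), cursors c1@0 c2@0 c3@2, authorship ......
After op 5 (move_left): buffer="sdaxmw" (len 6), cursors c1@0 c2@0 c3@1, authorship ......
After op 6 (move_left): buffer="sdaxmw" (len 6), cursors c1@0 c2@0 c3@0, authorship ......
After op 7 (insert('r')): buffer="rrrsdaxmw" (len 9), cursors c1@3 c2@3 c3@3, authorship 123......
Authorship (.=original, N=cursor N): 1 2 3 . . . . . .
Index 4: author = original

Answer: original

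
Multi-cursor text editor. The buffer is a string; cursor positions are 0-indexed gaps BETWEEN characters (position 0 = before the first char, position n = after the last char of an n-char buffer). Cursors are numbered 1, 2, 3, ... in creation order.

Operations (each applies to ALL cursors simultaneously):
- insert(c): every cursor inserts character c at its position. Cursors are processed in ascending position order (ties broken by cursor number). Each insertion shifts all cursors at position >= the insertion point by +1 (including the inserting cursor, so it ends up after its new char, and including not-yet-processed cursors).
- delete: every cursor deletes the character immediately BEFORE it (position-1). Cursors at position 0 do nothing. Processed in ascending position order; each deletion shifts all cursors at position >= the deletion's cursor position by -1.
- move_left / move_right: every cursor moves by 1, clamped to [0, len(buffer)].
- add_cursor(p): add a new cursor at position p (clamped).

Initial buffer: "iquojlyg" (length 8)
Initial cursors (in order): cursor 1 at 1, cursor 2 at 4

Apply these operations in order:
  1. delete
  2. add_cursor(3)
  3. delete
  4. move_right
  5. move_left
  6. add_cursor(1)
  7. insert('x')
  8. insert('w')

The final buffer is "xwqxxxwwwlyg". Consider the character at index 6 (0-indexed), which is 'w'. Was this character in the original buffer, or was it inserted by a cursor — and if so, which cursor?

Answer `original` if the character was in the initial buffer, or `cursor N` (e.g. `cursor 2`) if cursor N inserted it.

Answer: cursor 2

Derivation:
After op 1 (delete): buffer="qujlyg" (len 6), cursors c1@0 c2@2, authorship ......
After op 2 (add_cursor(3)): buffer="qujlyg" (len 6), cursors c1@0 c2@2 c3@3, authorship ......
After op 3 (delete): buffer="qlyg" (len 4), cursors c1@0 c2@1 c3@1, authorship ....
After op 4 (move_right): buffer="qlyg" (len 4), cursors c1@1 c2@2 c3@2, authorship ....
After op 5 (move_left): buffer="qlyg" (len 4), cursors c1@0 c2@1 c3@1, authorship ....
After op 6 (add_cursor(1)): buffer="qlyg" (len 4), cursors c1@0 c2@1 c3@1 c4@1, authorship ....
After op 7 (insert('x')): buffer="xqxxxlyg" (len 8), cursors c1@1 c2@5 c3@5 c4@5, authorship 1.234...
After op 8 (insert('w')): buffer="xwqxxxwwwlyg" (len 12), cursors c1@2 c2@9 c3@9 c4@9, authorship 11.234234...
Authorship (.=original, N=cursor N): 1 1 . 2 3 4 2 3 4 . . .
Index 6: author = 2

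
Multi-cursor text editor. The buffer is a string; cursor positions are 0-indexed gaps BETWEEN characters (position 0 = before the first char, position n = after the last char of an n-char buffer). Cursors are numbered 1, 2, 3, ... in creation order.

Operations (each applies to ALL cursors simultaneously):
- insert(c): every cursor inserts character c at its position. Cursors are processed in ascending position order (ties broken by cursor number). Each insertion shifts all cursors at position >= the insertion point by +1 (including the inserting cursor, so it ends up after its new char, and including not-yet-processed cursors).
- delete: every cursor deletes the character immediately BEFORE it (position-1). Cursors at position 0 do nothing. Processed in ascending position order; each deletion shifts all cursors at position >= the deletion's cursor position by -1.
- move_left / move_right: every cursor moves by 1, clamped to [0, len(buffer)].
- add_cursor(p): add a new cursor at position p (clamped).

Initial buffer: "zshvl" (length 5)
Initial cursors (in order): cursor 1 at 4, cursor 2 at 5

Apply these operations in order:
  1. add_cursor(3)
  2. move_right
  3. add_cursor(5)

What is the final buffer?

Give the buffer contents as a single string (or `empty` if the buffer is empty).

After op 1 (add_cursor(3)): buffer="zshvl" (len 5), cursors c3@3 c1@4 c2@5, authorship .....
After op 2 (move_right): buffer="zshvl" (len 5), cursors c3@4 c1@5 c2@5, authorship .....
After op 3 (add_cursor(5)): buffer="zshvl" (len 5), cursors c3@4 c1@5 c2@5 c4@5, authorship .....

Answer: zshvl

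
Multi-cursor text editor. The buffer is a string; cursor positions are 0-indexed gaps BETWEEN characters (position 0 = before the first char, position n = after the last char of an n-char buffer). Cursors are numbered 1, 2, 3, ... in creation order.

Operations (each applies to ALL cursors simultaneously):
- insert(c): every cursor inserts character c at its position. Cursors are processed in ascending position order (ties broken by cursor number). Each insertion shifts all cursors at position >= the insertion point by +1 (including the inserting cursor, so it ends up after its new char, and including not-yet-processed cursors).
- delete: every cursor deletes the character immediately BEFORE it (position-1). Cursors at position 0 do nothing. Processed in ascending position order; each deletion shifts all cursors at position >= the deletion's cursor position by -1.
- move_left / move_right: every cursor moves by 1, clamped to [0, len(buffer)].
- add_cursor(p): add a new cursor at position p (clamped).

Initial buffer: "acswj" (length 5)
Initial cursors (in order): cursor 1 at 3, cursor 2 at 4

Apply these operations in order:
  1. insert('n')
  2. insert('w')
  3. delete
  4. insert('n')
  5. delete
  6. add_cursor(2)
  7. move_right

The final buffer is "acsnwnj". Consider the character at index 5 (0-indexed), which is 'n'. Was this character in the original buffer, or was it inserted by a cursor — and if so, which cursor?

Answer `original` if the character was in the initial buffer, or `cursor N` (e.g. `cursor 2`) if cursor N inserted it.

Answer: cursor 2

Derivation:
After op 1 (insert('n')): buffer="acsnwnj" (len 7), cursors c1@4 c2@6, authorship ...1.2.
After op 2 (insert('w')): buffer="acsnwwnwj" (len 9), cursors c1@5 c2@8, authorship ...11.22.
After op 3 (delete): buffer="acsnwnj" (len 7), cursors c1@4 c2@6, authorship ...1.2.
After op 4 (insert('n')): buffer="acsnnwnnj" (len 9), cursors c1@5 c2@8, authorship ...11.22.
After op 5 (delete): buffer="acsnwnj" (len 7), cursors c1@4 c2@6, authorship ...1.2.
After op 6 (add_cursor(2)): buffer="acsnwnj" (len 7), cursors c3@2 c1@4 c2@6, authorship ...1.2.
After op 7 (move_right): buffer="acsnwnj" (len 7), cursors c3@3 c1@5 c2@7, authorship ...1.2.
Authorship (.=original, N=cursor N): . . . 1 . 2 .
Index 5: author = 2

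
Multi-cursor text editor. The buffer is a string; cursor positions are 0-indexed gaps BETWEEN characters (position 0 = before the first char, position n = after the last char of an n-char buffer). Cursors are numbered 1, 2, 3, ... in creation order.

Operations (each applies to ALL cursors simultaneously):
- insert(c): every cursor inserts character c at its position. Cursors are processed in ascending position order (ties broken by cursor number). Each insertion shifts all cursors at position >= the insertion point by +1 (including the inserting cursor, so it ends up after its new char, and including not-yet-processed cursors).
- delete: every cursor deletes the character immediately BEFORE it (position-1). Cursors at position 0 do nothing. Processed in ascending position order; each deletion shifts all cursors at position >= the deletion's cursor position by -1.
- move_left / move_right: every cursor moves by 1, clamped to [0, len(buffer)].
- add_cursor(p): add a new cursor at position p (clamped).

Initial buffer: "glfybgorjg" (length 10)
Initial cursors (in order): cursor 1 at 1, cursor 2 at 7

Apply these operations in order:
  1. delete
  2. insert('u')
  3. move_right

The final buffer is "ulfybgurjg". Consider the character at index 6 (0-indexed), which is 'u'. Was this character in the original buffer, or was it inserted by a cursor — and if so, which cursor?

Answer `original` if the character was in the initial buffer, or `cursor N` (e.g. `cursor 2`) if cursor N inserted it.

Answer: cursor 2

Derivation:
After op 1 (delete): buffer="lfybgrjg" (len 8), cursors c1@0 c2@5, authorship ........
After op 2 (insert('u')): buffer="ulfybgurjg" (len 10), cursors c1@1 c2@7, authorship 1.....2...
After op 3 (move_right): buffer="ulfybgurjg" (len 10), cursors c1@2 c2@8, authorship 1.....2...
Authorship (.=original, N=cursor N): 1 . . . . . 2 . . .
Index 6: author = 2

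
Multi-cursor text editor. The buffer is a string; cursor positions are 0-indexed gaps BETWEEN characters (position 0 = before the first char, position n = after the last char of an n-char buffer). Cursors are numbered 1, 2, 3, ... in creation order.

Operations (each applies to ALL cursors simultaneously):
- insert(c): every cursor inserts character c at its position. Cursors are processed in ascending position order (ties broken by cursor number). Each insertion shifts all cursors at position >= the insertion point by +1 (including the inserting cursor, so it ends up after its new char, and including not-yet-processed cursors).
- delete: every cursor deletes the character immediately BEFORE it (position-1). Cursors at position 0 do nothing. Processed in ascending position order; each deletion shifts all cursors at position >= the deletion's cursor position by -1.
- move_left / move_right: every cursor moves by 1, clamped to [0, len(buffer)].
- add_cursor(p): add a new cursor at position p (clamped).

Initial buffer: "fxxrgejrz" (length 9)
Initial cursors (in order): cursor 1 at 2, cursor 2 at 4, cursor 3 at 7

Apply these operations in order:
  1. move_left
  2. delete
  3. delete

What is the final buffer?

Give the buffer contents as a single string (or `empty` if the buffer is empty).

Answer: rjrz

Derivation:
After op 1 (move_left): buffer="fxxrgejrz" (len 9), cursors c1@1 c2@3 c3@6, authorship .........
After op 2 (delete): buffer="xrgjrz" (len 6), cursors c1@0 c2@1 c3@3, authorship ......
After op 3 (delete): buffer="rjrz" (len 4), cursors c1@0 c2@0 c3@1, authorship ....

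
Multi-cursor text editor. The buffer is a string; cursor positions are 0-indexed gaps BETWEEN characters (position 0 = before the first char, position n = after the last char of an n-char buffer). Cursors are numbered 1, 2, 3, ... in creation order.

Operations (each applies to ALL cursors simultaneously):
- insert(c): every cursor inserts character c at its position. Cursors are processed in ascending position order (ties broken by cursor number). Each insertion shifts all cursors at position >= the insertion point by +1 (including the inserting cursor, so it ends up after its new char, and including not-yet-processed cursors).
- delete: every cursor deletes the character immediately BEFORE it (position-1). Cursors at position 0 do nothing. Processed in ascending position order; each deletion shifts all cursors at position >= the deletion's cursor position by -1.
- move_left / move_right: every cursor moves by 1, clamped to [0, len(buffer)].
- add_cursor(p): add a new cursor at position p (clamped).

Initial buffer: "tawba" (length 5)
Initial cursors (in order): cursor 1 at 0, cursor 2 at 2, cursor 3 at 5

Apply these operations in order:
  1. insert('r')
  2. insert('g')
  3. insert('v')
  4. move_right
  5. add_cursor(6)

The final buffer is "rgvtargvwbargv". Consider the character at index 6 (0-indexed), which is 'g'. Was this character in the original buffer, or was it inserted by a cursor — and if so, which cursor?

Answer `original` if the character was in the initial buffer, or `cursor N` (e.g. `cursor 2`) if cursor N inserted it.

Answer: cursor 2

Derivation:
After op 1 (insert('r')): buffer="rtarwbar" (len 8), cursors c1@1 c2@4 c3@8, authorship 1..2...3
After op 2 (insert('g')): buffer="rgtargwbarg" (len 11), cursors c1@2 c2@6 c3@11, authorship 11..22...33
After op 3 (insert('v')): buffer="rgvtargvwbargv" (len 14), cursors c1@3 c2@8 c3@14, authorship 111..222...333
After op 4 (move_right): buffer="rgvtargvwbargv" (len 14), cursors c1@4 c2@9 c3@14, authorship 111..222...333
After op 5 (add_cursor(6)): buffer="rgvtargvwbargv" (len 14), cursors c1@4 c4@6 c2@9 c3@14, authorship 111..222...333
Authorship (.=original, N=cursor N): 1 1 1 . . 2 2 2 . . . 3 3 3
Index 6: author = 2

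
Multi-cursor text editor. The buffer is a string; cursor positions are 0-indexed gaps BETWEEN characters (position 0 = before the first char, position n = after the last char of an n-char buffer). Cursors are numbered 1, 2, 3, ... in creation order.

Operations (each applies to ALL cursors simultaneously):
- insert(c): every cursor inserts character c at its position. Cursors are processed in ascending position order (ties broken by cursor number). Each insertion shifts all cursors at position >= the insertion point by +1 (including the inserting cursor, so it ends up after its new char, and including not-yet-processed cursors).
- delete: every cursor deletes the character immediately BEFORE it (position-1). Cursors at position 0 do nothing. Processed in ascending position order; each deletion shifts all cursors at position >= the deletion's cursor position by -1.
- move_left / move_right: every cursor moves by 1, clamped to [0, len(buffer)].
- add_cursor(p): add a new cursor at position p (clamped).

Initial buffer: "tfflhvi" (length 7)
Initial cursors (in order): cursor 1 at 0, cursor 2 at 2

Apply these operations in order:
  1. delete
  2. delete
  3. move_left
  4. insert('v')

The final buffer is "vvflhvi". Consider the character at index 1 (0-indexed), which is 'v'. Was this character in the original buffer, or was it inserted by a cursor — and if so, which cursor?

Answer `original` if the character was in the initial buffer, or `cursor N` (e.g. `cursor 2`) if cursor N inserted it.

After op 1 (delete): buffer="tflhvi" (len 6), cursors c1@0 c2@1, authorship ......
After op 2 (delete): buffer="flhvi" (len 5), cursors c1@0 c2@0, authorship .....
After op 3 (move_left): buffer="flhvi" (len 5), cursors c1@0 c2@0, authorship .....
After op 4 (insert('v')): buffer="vvflhvi" (len 7), cursors c1@2 c2@2, authorship 12.....
Authorship (.=original, N=cursor N): 1 2 . . . . .
Index 1: author = 2

Answer: cursor 2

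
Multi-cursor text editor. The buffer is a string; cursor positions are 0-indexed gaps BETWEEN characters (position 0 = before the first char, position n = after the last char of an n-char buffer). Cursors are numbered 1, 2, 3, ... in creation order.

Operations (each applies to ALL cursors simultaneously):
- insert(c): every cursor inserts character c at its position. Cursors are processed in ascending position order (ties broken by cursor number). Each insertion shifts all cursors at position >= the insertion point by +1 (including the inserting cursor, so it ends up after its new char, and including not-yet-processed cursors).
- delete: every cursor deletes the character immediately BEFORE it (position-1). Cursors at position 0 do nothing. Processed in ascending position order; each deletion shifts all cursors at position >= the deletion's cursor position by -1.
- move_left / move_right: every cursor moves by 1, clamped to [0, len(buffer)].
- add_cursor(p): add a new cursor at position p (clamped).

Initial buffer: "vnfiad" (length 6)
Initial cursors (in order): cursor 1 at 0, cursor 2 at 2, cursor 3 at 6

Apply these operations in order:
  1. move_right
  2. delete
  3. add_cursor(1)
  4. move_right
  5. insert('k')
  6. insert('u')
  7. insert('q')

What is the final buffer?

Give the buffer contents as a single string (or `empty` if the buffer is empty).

Answer: nkuqikkuuqqakuq

Derivation:
After op 1 (move_right): buffer="vnfiad" (len 6), cursors c1@1 c2@3 c3@6, authorship ......
After op 2 (delete): buffer="nia" (len 3), cursors c1@0 c2@1 c3@3, authorship ...
After op 3 (add_cursor(1)): buffer="nia" (len 3), cursors c1@0 c2@1 c4@1 c3@3, authorship ...
After op 4 (move_right): buffer="nia" (len 3), cursors c1@1 c2@2 c4@2 c3@3, authorship ...
After op 5 (insert('k')): buffer="nkikkak" (len 7), cursors c1@2 c2@5 c4@5 c3@7, authorship .1.24.3
After op 6 (insert('u')): buffer="nkuikkuuaku" (len 11), cursors c1@3 c2@8 c4@8 c3@11, authorship .11.2424.33
After op 7 (insert('q')): buffer="nkuqikkuuqqakuq" (len 15), cursors c1@4 c2@11 c4@11 c3@15, authorship .111.242424.333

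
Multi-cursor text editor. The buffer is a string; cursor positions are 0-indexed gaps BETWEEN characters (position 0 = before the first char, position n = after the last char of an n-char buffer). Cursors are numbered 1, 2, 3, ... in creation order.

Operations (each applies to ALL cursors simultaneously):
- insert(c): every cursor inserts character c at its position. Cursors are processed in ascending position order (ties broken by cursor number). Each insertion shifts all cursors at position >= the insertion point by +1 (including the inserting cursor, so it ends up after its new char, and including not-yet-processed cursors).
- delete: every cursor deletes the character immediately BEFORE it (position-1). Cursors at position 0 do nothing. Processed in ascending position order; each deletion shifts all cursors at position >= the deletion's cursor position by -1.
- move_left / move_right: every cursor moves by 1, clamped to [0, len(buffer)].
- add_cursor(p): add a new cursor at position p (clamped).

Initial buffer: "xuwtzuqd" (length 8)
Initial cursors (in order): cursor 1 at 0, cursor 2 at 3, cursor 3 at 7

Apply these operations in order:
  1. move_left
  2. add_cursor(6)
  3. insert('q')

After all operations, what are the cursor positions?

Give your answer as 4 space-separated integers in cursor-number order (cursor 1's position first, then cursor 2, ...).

After op 1 (move_left): buffer="xuwtzuqd" (len 8), cursors c1@0 c2@2 c3@6, authorship ........
After op 2 (add_cursor(6)): buffer="xuwtzuqd" (len 8), cursors c1@0 c2@2 c3@6 c4@6, authorship ........
After op 3 (insert('q')): buffer="qxuqwtzuqqqd" (len 12), cursors c1@1 c2@4 c3@10 c4@10, authorship 1..2....34..

Answer: 1 4 10 10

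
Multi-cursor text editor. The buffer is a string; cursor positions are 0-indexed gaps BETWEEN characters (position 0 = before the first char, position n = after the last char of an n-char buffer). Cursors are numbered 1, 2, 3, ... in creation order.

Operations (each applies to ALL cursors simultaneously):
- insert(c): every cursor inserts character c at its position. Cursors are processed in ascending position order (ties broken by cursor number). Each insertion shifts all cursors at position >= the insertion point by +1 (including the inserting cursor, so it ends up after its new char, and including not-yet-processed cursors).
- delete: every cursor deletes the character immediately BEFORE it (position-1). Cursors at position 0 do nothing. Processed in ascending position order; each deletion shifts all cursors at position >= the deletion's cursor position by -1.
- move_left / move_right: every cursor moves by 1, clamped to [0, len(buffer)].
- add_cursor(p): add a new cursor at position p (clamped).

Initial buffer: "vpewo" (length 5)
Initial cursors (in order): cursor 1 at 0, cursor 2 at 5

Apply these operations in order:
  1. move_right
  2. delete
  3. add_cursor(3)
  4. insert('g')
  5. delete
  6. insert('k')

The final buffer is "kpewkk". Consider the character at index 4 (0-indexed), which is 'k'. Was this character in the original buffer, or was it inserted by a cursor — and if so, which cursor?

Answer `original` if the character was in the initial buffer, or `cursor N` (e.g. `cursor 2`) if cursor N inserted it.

After op 1 (move_right): buffer="vpewo" (len 5), cursors c1@1 c2@5, authorship .....
After op 2 (delete): buffer="pew" (len 3), cursors c1@0 c2@3, authorship ...
After op 3 (add_cursor(3)): buffer="pew" (len 3), cursors c1@0 c2@3 c3@3, authorship ...
After op 4 (insert('g')): buffer="gpewgg" (len 6), cursors c1@1 c2@6 c3@6, authorship 1...23
After op 5 (delete): buffer="pew" (len 3), cursors c1@0 c2@3 c3@3, authorship ...
After op 6 (insert('k')): buffer="kpewkk" (len 6), cursors c1@1 c2@6 c3@6, authorship 1...23
Authorship (.=original, N=cursor N): 1 . . . 2 3
Index 4: author = 2

Answer: cursor 2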